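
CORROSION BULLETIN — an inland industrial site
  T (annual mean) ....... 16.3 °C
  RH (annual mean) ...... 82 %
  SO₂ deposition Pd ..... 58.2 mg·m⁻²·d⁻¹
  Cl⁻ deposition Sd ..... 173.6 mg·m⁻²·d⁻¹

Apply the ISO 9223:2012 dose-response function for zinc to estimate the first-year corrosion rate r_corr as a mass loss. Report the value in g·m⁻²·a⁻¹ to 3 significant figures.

zinc: temperature factor f = -0.071·(6.3) = -0.4473
  SO₂ term: 0.0129·58.2^0.44·exp(0.046·82-0.4473) = 2.143
  Sd branch = 0.0175·Sd^0.57·e^(0.008·RH+0.085·T) = 2.548 μm/a
  sum: 2.143 + 2.548 → r_corr = 4.691 μm/a
Convert to mass loss: 4.691 μm/a × 7.14 g/cm³ = 33.49 g·m⁻²·a⁻¹

r_corr = 33.5 g·m⁻²·a⁻¹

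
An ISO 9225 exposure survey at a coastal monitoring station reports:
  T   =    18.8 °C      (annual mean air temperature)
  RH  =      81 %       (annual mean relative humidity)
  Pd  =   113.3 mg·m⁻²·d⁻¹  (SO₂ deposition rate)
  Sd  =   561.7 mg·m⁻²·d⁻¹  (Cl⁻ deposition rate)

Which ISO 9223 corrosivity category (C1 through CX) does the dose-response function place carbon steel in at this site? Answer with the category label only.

carbon steel: f(T) = -0.054·(T−10) [T>10 °C] = -0.4752
  SO₂ term: 1.77·113.3^0.52·exp(0.02·81-0.4752) = 65.07
  Cl⁻ term: 0.102·561.7^0.62·exp(0.033·81+0.04·18.8) = 158.8
  r_corr = 65.07 + 158.8 = 223.8 μm/a
Category bounds: 200…700 μm/a bracket r_corr ⇒ CX

CX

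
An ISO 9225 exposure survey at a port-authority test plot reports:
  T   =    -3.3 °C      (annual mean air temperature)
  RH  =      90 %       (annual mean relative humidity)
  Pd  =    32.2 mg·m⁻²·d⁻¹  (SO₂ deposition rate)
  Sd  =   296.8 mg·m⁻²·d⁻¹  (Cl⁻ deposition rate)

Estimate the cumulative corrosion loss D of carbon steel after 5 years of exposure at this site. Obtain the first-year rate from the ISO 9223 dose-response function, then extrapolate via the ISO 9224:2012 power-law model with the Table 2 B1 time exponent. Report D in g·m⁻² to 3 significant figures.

carbon steel: T≤10 °C ⇒ hinge +0.150·(-3.3−10) = -1.9950
  SO₂ term: 1.77·32.2^0.52·exp(0.02·90-1.9950) = 8.859
  Cl⁻ term: 0.102·296.8^0.62·exp(0.033·90+0.04·-3.3) = 59.44
  r_corr = 8.859 + 59.44 = 68.3 μm/a
Long-term exponent b (ISO 9224 Table 2, B1) = 0.523
  D(5) = 68.3 × 5^0.523 = 68.3 × 2.32 = 158.5 μm
  Mass loss = 158.5 μm × 7.85 g/cm³ = 1244 g·m⁻²

D(5) = 1.24e+03 g·m⁻²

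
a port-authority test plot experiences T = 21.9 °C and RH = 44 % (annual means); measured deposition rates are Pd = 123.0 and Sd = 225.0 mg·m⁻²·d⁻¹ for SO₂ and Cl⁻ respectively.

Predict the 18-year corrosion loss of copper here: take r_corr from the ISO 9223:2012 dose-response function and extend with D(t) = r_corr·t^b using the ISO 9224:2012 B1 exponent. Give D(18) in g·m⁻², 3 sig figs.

copper: f(T) = -0.080·(T−10) [T>10 °C] = -0.9520
  Pd branch = 0.0053·Pd^0.26·e^(0.059·RH+f) = 0.09586 μm/a
  Sd branch = 0.01025·Sd^0.27·e^(0.036·RH+0.049·T) = 0.6306 μm/a
  r_corr = 0.09586 + 0.6306 = 0.7265 μm/a
Power-law: D(18) = r_corr · 18^0.667
  D(18) = 0.7265 × 18^0.667 = 0.7265 × 6.875 = 4.995 μm
  Mass loss = 4.995 μm × 8.96 g/cm³ = 44.75 g·m⁻²

D(18) = 44.8 g·m⁻²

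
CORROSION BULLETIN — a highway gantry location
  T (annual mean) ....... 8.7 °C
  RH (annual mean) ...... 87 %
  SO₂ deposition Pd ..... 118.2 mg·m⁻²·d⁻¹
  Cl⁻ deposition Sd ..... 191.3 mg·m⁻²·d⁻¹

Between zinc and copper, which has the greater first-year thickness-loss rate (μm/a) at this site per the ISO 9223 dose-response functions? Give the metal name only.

zinc

zinc: f(T) = +0.038·(T−10) [T≤10 °C] = -0.0494
  sulphur-dioxide contribution → 5.484 μm/a
  chloride contribution → 1.469 μm/a
  total first-year rate 6.954 μm/a
copper: f(T) = +0.126·(T−10) [T≤10 °C] = -0.1638
  sulphur-dioxide contribution → 2.638 μm/a
  chloride contribution → 1.486 μm/a
  ⇒ r_corr(copper) = 4.124 μm/a
Ordering by μm/a: zinc (6.95) > copper (4.12)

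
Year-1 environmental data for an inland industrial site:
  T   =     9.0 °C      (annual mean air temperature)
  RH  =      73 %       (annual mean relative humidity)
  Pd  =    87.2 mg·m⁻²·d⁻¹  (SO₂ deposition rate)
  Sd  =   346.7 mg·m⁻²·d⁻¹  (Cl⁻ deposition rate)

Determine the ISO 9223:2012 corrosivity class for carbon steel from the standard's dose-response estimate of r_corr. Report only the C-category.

carbon steel: f(T) = +0.150·(T−10) [T≤10 °C] = -0.1500
  SO₂ term: 1.77·87.2^0.52·exp(0.02·73-0.1500) = 66.98
  Sd branch = 0.102·Sd^0.62·e^(0.033·RH+0.04·T) = 61.08 μm/a
  sum: 66.98 + 61.08 → r_corr = 128.1 μm/a
Category bounds: 80…200 μm/a bracket r_corr ⇒ C5

C5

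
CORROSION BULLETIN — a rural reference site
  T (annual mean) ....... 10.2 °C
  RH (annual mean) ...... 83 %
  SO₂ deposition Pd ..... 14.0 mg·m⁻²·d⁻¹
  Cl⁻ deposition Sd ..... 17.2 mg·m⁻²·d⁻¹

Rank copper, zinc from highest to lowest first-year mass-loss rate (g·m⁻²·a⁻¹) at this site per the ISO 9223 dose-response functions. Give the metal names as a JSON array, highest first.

["copper", "zinc"]

copper: T>10 °C ⇒ hinge -0.080·(10.2−10) = -0.0160
  sulphur-dioxide contribution → 1.387 μm/a
  chloride contribution → 0.7229 μm/a
  ⇒ r_corr(copper) = 2.11 μm/a
  mass loss = 2.11 μm/a × 8.96 g/cm³ = 18.9 g·m⁻²·a⁻¹
zinc: temperature factor f = -0.071·(0.2) = -0.0142
  sulphur-dioxide contribution → 1.849 μm/a
  chloride contribution → 0.4094 μm/a
  ⇒ r_corr(zinc) = 2.258 μm/a
  mass loss = 2.258 μm/a × 7.14 g/cm³ = 16.12 g·m⁻²·a⁻¹
Ordering by g·m⁻²·a⁻¹: copper (18.9) > zinc (16.1)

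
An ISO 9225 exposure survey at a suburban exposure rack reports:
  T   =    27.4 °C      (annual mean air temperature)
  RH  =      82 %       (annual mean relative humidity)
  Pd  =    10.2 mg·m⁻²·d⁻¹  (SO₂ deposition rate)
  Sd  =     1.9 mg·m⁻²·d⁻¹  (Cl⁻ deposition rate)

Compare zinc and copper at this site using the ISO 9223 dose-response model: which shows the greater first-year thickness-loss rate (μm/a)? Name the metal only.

copper

zinc: T>10 °C ⇒ hinge -0.071·(27.4−10) = -1.2354
  SO₂ term: 0.0129·10.2^0.44·exp(0.046·82-1.2354) = 0.4529
  Cl⁻ term: 0.0175·1.9^0.57·exp(0.008·82+0.085·27.4) = 0.4992
  r_corr = 0.4529 + 0.4992 = 0.9521 μm/a
copper: f(T) = -0.080·(T−10) [T>10 °C] = -1.3920
  SO₂ term: 0.0053·10.2^0.26·exp(0.059·82-1.3920) = 0.3042
  Cl⁻ term: 0.01025·1.9^0.27·exp(0.036·82+0.049·27.4) = 0.8935
  sum: 0.3042 + 0.8935 → r_corr = 1.198 μm/a
Ordering by μm/a: copper (1.2) > zinc (0.952)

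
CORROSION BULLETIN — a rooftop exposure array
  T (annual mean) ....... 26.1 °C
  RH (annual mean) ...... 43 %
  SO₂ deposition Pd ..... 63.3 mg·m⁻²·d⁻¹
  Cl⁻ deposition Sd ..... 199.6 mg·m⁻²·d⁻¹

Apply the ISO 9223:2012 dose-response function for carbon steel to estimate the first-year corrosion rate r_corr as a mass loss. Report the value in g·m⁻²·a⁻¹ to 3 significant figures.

r_corr = 370 g·m⁻²·a⁻¹

carbon steel: T>10 °C ⇒ hinge -0.054·(26.1−10) = -0.8694
  sulphur-dioxide contribution → 15.16 μm/a
  chloride contribution → 31.94 μm/a
  total first-year rate 47.1 μm/a
Convert to mass loss: 47.1 μm/a × 7.85 g/cm³ = 369.7 g·m⁻²·a⁻¹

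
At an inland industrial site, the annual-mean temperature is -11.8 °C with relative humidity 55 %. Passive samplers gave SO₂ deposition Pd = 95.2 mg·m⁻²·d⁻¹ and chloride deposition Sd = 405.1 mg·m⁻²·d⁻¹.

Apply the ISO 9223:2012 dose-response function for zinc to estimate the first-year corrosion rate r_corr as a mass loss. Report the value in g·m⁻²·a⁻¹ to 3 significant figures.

zinc: temperature factor f = +0.038·(-21.8) = -0.8284
  Pd branch = 0.0129·Pd^0.44·e^(0.046·RH+f) = 0.525 μm/a
  Cl⁻ term: 0.0175·405.1^0.57·exp(0.008·55+0.085·-11.8) = 0.3054
  sum: 0.525 + 0.3054 → r_corr = 0.8304 μm/a
Convert to mass loss: 0.8304 μm/a × 7.14 g/cm³ = 5.929 g·m⁻²·a⁻¹

r_corr = 5.93 g·m⁻²·a⁻¹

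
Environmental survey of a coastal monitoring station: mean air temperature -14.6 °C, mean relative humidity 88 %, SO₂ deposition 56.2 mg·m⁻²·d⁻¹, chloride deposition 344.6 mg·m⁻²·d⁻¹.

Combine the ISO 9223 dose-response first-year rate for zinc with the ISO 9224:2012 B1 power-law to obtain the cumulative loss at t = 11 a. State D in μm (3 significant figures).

D(11) = 14.0 μm

zinc: f(T) = +0.038·(T−10) [T≤10 °C] = -0.9348
  SO₂ term: 0.0129·56.2^0.44·exp(0.046·88-0.9348) = 1.708
  Cl⁻ term: 0.0175·344.6^0.57·exp(0.008·88+0.085·-14.6) = 0.2858
  r_corr = 1.708 + 0.2858 = 1.994 μm/a
ISO 9224: D(t) = r_corr · t^b with b = 0.813 (zinc, B1)
  D(11) = 1.994 × 11^0.813 = 1.994 × 7.025 = 14.01 μm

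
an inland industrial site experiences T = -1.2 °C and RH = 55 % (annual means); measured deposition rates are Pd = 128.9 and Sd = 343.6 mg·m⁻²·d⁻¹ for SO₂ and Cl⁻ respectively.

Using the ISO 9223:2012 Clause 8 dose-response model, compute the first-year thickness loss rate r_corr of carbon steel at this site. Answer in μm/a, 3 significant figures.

r_corr = 34.7 μm/a

carbon steel: f(T) = +0.150·(T−10) [T≤10 °C] = -1.6800
  Pd branch = 1.77·Pd^0.52·e^(0.02·RH+f) = 12.4 μm/a
  Cl⁻ term: 0.102·343.6^0.62·exp(0.033·55+0.04·-1.2) = 22.3
  sum: 12.4 + 22.3 → r_corr = 34.7 μm/a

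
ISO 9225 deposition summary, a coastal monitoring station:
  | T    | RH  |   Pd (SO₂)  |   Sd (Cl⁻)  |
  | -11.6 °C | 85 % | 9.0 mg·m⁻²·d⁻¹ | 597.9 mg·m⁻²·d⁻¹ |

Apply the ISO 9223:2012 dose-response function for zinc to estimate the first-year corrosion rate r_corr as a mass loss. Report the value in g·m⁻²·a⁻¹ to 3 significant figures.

zinc: temperature factor f = +0.038·(-21.6) = -0.8208
  sulphur-dioxide contribution → 0.7449 μm/a
  chloride contribution → 0.493 μm/a
  total first-year rate 1.238 μm/a
Convert to mass loss: 1.238 μm/a × 7.14 g/cm³ = 8.838 g·m⁻²·a⁻¹

r_corr = 8.84 g·m⁻²·a⁻¹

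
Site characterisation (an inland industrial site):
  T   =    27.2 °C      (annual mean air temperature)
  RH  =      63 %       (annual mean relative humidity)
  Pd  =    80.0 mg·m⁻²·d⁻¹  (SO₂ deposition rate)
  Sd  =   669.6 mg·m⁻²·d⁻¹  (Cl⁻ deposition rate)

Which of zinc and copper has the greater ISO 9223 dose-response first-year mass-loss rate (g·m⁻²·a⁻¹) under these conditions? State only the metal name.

zinc: temperature factor f = -0.071·(17.2) = -1.2212
  sulphur-dioxide contribution → 0.4744 μm/a
  chloride contribution → 11.93 μm/a
  total first-year rate 12.41 μm/a
  mass loss = 12.41 μm/a × 7.14 g/cm³ = 88.58 g·m⁻²·a⁻¹
copper: T>10 °C ⇒ hinge -0.080·(27.2−10) = -1.3760
  sulphur-dioxide contribution → 0.1721 μm/a
  chloride contribution → 2.175 μm/a
  total first-year rate 2.347 μm/a
  mass loss = 2.347 μm/a × 8.96 g/cm³ = 21.03 g·m⁻²·a⁻¹
Ordering by g·m⁻²·a⁻¹: zinc (88.6) > copper (21)

zinc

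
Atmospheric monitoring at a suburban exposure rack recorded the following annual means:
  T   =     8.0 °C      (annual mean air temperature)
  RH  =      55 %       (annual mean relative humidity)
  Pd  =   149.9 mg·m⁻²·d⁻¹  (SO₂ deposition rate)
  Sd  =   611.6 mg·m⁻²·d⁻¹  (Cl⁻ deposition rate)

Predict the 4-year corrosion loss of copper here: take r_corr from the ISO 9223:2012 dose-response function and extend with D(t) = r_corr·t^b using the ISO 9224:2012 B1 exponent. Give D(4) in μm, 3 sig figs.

D(4) = 2.55 μm

copper: temperature factor f = +0.126·(-2.0) = -0.2520
  sulphur-dioxide contribution → 0.3889 μm/a
  chloride contribution → 0.6212 μm/a
  total first-year rate 1.01 μm/a
Power-law: D(4) = r_corr · 4^0.667
  D(4) = 1.01 × 4^0.667 = 1.01 × 2.521 = 2.546 μm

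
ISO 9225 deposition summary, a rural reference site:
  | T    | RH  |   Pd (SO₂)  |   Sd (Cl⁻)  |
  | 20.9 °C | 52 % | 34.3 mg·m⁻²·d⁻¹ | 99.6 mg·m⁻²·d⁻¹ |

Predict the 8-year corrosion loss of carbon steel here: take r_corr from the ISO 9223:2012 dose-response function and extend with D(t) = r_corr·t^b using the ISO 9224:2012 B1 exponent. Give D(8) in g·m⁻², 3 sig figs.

carbon steel: T>10 °C ⇒ hinge -0.054·(20.9−10) = -0.5886
  Pd branch = 1.77·Pd^0.52·e^(0.02·RH+f) = 17.47 μm/a
  Cl⁻ term: 0.102·99.6^0.62·exp(0.033·52+0.04·20.9) = 22.69
  r_corr = 17.47 + 22.69 = 40.16 μm/a
Long-term exponent b (ISO 9224 Table 2, B1) = 0.523
  D(8) = 40.16 × 8^0.523 = 40.16 × 2.967 = 119.2 μm
  Mass loss = 119.2 μm × 7.85 g/cm³ = 935.4 g·m⁻²

D(8) = 935 g·m⁻²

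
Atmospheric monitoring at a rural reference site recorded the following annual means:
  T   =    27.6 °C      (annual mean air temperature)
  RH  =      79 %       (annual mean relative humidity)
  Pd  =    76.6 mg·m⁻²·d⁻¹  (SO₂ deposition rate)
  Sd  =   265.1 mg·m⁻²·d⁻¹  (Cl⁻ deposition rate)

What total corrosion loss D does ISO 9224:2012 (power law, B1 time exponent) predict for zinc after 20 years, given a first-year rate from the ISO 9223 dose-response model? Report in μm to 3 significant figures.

zinc: f(T) = -0.071·(T−10) [T>10 °C] = -1.2496
  SO₂ term: 0.0129·76.6^0.44·exp(0.046·79-1.2496) = 0.9445
  Sd branch = 0.0175·Sd^0.57·e^(0.008·RH+0.085·T) = 8.274 μm/a
  r_corr = 0.9445 + 8.274 = 9.218 μm/a
ISO 9224: D(t) = r_corr · t^b with b = 0.813 (zinc, B1)
  D(20) = 9.218 × 20^0.813 = 9.218 × 11.42 = 105.3 μm

D(20) = 105 μm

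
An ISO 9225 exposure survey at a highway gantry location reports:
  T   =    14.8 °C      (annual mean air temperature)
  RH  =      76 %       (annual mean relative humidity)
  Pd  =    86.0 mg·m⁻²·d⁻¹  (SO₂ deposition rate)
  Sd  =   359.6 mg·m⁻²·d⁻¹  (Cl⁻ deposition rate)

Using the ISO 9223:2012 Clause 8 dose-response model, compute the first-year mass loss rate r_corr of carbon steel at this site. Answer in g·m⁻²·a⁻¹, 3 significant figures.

r_corr = 1.18e+03 g·m⁻²·a⁻¹

carbon steel: temperature factor f = -0.054·(4.8) = -0.2592
  sulphur-dioxide contribution → 63.31 μm/a
  chloride contribution → 87 μm/a
  total first-year rate 150.3 μm/a
Convert to mass loss: 150.3 μm/a × 7.85 g/cm³ = 1180 g·m⁻²·a⁻¹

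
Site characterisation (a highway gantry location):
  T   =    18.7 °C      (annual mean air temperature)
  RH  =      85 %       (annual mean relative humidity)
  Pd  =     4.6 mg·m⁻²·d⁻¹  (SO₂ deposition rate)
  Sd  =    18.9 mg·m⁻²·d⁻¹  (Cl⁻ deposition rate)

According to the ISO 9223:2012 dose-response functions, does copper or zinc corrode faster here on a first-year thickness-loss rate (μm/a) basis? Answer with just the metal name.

copper: temperature factor f = -0.080·(8.7) = -0.6960
  SO₂ term: 0.0053·4.6^0.26·exp(0.059·85-0.6960) = 0.592
  Cl⁻ term: 0.01025·18.9^0.27·exp(0.036·85+0.049·18.7) = 1.209
  r_corr = 0.592 + 1.209 = 1.801 μm/a
zinc: T>10 °C ⇒ hinge -0.071·(18.7−10) = -0.6177
  Pd branch = 0.0129·Pd^0.44·e^(0.046·RH+f) = 0.6793 μm/a
  Cl⁻ term: 0.0175·18.9^0.57·exp(0.008·85+0.085·18.7) = 0.9042
  r_corr = 0.6793 + 0.9042 = 1.583 μm/a
Ordering by μm/a: copper (1.8) > zinc (1.58)

copper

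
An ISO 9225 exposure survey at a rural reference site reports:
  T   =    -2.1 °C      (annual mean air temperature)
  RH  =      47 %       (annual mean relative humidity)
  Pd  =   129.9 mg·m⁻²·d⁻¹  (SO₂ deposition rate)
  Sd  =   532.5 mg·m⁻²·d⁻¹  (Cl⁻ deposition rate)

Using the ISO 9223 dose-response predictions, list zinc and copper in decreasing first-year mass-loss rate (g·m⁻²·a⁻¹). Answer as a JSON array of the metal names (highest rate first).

zinc: f(T) = +0.038·(T−10) [T≤10 °C] = -0.4598
  SO₂ term: 0.0129·129.9^0.44·exp(0.046·47-0.4598) = 0.6023
  Cl⁻ term: 0.0175·532.5^0.57·exp(0.008·47+0.085·-2.1) = 0.7635
  sum: 0.6023 + 0.7635 → r_corr = 1.366 μm/a
  mass loss = 1.366 μm/a × 7.14 g/cm³ = 9.752 g·m⁻²·a⁻¹
copper: f(T) = +0.126·(T−10) [T≤10 °C] = -1.5246
  Pd branch = 0.0053·Pd^0.26·e^(0.059·RH+f) = 0.06546 μm/a
  Sd branch = 0.01025·Sd^0.27·e^(0.036·RH+0.049·T) = 0.2735 μm/a
  sum: 0.06546 + 0.2735 → r_corr = 0.339 μm/a
  mass loss = 0.339 μm/a × 8.96 g/cm³ = 3.037 g·m⁻²·a⁻¹
Ordering by g·m⁻²·a⁻¹: zinc (9.75) > copper (3.04)

["zinc", "copper"]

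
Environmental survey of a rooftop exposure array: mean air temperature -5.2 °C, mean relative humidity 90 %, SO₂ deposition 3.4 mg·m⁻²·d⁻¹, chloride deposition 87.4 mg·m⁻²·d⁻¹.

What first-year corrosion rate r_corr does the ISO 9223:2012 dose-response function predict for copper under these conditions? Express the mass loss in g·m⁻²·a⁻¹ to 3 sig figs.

r_corr = 8.02 g·m⁻²·a⁻¹

copper: temperature factor f = +0.126·(-15.2) = -1.9152
  sulphur-dioxide contribution → 0.2172 μm/a
  chloride contribution → 0.6782 μm/a
  ⇒ r_corr(copper) = 0.8954 μm/a
Convert to mass loss: 0.8954 μm/a × 8.96 g/cm³ = 8.023 g·m⁻²·a⁻¹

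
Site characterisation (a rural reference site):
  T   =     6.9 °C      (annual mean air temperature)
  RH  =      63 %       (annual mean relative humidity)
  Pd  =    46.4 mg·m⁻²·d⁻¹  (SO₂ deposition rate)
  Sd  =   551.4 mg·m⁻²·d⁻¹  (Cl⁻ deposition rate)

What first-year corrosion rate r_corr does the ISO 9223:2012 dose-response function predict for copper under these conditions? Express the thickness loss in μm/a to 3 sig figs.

copper: T≤10 °C ⇒ hinge +0.126·(6.9−10) = -0.3906
  sulphur-dioxide contribution → 0.4001 μm/a
  chloride contribution → 0.7634 μm/a
  total first-year rate 1.164 μm/a

r_corr = 1.16 μm/a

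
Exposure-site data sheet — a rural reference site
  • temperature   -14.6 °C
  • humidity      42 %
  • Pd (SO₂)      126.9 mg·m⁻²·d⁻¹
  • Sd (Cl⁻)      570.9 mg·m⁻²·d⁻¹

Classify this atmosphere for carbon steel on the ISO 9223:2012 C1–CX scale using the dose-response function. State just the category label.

carbon steel: temperature factor f = +0.150·(-24.6) = -3.6900
  Pd branch = 1.77·Pd^0.52·e^(0.02·RH+f) = 1.271 μm/a
  Sd branch = 0.102·Sd^0.62·e^(0.033·RH+0.04·T) = 11.64 μm/a
  r_corr = 1.271 + 11.64 = 12.91 μm/a
Category bounds: 1.3…25 μm/a bracket r_corr ⇒ C2

C2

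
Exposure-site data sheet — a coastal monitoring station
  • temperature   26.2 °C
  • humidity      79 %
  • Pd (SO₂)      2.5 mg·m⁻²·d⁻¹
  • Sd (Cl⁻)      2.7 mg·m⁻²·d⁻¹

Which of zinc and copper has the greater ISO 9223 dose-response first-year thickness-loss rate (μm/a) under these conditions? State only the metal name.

zinc: f(T) = -0.071·(T−10) [T>10 °C] = -1.1502
  SO₂ term: 0.0129·2.5^0.44·exp(0.046·79-1.1502) = 0.2314
  Cl⁻ term: 0.0175·2.7^0.57·exp(0.008·79+0.085·26.2) = 0.5377
  r_corr = 0.2314 + 0.5377 = 0.7691 μm/a
copper: T>10 °C ⇒ hinge -0.080·(26.2−10) = -1.2960
  SO₂ term: 0.0053·2.5^0.26·exp(0.059·79-1.2960) = 0.1946
  Sd branch = 0.01025·Sd^0.27·e^(0.036·RH+0.049·T) = 0.8315 μm/a
  r_corr = 0.1946 + 0.8315 = 1.026 μm/a
Ordering by μm/a: copper (1.03) > zinc (0.769)

copper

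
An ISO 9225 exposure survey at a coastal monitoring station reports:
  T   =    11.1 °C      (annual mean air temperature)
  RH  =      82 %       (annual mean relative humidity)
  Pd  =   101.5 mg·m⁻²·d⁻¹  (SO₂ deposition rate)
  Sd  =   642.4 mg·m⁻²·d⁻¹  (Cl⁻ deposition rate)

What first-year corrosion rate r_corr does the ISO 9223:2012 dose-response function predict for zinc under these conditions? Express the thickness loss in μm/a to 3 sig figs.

r_corr = 7.41 μm/a

zinc: T>10 °C ⇒ hinge -0.071·(11.1−10) = -0.0781
  Pd branch = 0.0129·Pd^0.44·e^(0.046·RH+f) = 3.96 μm/a
  Cl⁻ term: 0.0175·642.4^0.57·exp(0.008·82+0.085·11.1) = 3.453
  r_corr = 3.96 + 3.453 = 7.412 μm/a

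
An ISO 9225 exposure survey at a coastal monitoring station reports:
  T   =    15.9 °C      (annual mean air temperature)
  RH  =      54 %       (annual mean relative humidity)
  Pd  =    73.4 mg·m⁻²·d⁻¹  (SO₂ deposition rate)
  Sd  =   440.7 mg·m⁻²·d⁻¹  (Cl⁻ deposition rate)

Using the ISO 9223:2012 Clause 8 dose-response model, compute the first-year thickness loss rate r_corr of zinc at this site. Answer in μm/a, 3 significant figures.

zinc: f(T) = -0.071·(T−10) [T>10 °C] = -0.4189
  Pd branch = 0.0129·Pd^0.44·e^(0.046·RH+f) = 0.6735 μm/a
  Cl⁻ term: 0.0175·440.7^0.57·exp(0.008·54+0.085·15.9) = 3.348
  r_corr = 0.6735 + 3.348 = 4.021 μm/a

r_corr = 4.02 μm/a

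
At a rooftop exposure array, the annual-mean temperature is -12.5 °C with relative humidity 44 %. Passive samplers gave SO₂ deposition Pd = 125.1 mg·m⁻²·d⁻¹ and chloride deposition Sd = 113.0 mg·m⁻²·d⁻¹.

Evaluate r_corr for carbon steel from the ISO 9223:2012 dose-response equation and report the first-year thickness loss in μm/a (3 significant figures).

carbon steel: T≤10 °C ⇒ hinge +0.150·(-12.5−10) = -3.3750
  SO₂ term: 1.77·125.1^0.52·exp(0.02·44-3.3750) = 1.799
  Cl⁻ term: 0.102·113.0^0.62·exp(0.033·44+0.04·-12.5) = 4.954
  r_corr = 1.799 + 4.954 = 6.753 μm/a

r_corr = 6.75 μm/a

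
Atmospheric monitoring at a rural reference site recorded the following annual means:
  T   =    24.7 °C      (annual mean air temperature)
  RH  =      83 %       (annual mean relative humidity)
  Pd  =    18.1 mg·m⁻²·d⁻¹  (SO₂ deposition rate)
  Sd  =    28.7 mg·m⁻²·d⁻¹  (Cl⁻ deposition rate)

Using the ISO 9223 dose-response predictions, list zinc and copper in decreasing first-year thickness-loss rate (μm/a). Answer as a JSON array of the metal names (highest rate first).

zinc: f(T) = -0.071·(T−10) [T>10 °C] = -1.0437
  SO₂ term: 0.0129·18.1^0.44·exp(0.046·83-1.0437) = 0.7393
  Cl⁻ term: 0.0175·28.7^0.57·exp(0.008·83+0.085·24.7) = 1.88
  sum: 0.7393 + 1.88 → r_corr = 2.62 μm/a
copper: f(T) = -0.080·(T−10) [T>10 °C] = -1.1760
  Pd branch = 0.0053·Pd^0.26·e^(0.059·RH+f) = 0.4648 μm/a
  Sd branch = 0.01025·Sd^0.27·e^(0.036·RH+0.049·T) = 1.689 μm/a
  sum: 0.4648 + 1.689 → r_corr = 2.154 μm/a
Ordering by μm/a: zinc (2.62) > copper (2.15)

["zinc", "copper"]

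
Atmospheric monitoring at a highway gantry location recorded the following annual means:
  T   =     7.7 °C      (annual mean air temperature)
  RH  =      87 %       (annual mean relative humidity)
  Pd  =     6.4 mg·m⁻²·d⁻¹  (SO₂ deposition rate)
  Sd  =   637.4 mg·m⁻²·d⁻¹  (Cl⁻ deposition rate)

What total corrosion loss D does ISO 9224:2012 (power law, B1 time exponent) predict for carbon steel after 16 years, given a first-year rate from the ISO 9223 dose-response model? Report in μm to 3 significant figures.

D(16) = 652 μm

carbon steel: temperature factor f = +0.150·(-2.3) = -0.3450
  Pd branch = 1.77·Pd^0.52·e^(0.02·RH+f) = 18.75 μm/a
  Sd branch = 0.102·Sd^0.62·e^(0.033·RH+0.04·T) = 134.3 μm/a
  r_corr = 18.75 + 134.3 = 153 μm/a
Long-term exponent b (ISO 9224 Table 2, B1) = 0.523
  D(16) = 153 × 16^0.523 = 153 × 4.263 = 652.4 μm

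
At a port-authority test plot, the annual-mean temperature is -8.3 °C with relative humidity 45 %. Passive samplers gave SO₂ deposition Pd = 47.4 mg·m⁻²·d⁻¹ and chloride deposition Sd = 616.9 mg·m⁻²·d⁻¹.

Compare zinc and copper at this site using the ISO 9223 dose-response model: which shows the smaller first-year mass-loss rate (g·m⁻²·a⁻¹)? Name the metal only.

zinc: f(T) = +0.038·(T−10) [T≤10 °C] = -0.6954
  Pd branch = 0.0129·Pd^0.44·e^(0.046·RH+f) = 0.2786 μm/a
  Cl⁻ term: 0.0175·616.9^0.57·exp(0.008·45+0.085·-8.3) = 0.4824
  r_corr = 0.2786 + 0.4824 = 0.761 μm/a
  mass loss = 0.761 μm/a × 7.14 g/cm³ = 5.433 g·m⁻²·a⁻¹
copper: T≤10 °C ⇒ hinge +0.126·(-8.3−10) = -2.3058
  Pd branch = 0.0053·Pd^0.26·e^(0.059·RH+f) = 0.02049 μm/a
  Sd branch = 0.01025·Sd^0.27·e^(0.036·RH+0.049·T) = 0.1954 μm/a
  r_corr = 0.02049 + 0.1954 = 0.2159 μm/a
  mass loss = 0.2159 μm/a × 8.96 g/cm³ = 1.935 g·m⁻²·a⁻¹
Ordering by g·m⁻²·a⁻¹: zinc (5.43) > copper (1.93)

copper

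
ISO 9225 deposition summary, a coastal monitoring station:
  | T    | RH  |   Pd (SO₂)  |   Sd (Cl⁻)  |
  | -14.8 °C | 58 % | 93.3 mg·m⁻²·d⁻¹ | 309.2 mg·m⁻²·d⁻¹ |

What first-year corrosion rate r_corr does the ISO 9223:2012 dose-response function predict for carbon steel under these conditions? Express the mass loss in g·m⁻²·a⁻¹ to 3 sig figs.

r_corr = 116 g·m⁻²·a⁻¹

carbon steel: T≤10 °C ⇒ hinge +0.150·(-14.8−10) = -3.7200
  sulphur-dioxide contribution → 1.447 μm/a
  chloride contribution → 13.39 μm/a
  total first-year rate 14.83 μm/a
Convert to mass loss: 14.83 μm/a × 7.85 g/cm³ = 116.4 g·m⁻²·a⁻¹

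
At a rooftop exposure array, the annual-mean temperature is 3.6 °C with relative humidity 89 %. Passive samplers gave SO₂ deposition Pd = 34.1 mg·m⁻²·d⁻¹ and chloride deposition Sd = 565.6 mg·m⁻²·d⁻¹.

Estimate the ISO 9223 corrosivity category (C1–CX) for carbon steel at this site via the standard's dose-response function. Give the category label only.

C5

carbon steel: temperature factor f = +0.150·(-6.4) = -0.9600
  sulphur-dioxide contribution → 25.18 μm/a
  chloride contribution → 113 μm/a
  total first-year rate 138.2 μm/a
138 μm/a falls in (80, 200] for carbon steel → category C5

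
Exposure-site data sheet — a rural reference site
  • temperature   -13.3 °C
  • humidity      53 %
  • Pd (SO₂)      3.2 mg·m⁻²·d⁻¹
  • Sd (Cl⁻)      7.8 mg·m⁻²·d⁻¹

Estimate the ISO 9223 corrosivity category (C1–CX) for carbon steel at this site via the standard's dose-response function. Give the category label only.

C2

carbon steel: T≤10 °C ⇒ hinge +0.150·(-13.3−10) = -3.4950
  sulphur-dioxide contribution → 0.2839 μm/a
  chloride contribution → 1.231 μm/a
  total first-year rate 1.515 μm/a
ISO 9223 Table 2 (carbon steel): 1.3 < 1.51 ≤ 25 μm/a ⇒ C2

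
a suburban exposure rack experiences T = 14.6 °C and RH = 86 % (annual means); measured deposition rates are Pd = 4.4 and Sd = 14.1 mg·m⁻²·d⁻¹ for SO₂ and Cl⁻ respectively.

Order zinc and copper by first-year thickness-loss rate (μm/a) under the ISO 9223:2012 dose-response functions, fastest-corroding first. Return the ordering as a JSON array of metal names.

["copper", "zinc"]

zinc: T>10 °C ⇒ hinge -0.071·(14.6−10) = -0.3266
  Pd branch = 0.0129·Pd^0.44·e^(0.046·RH+f) = 0.9331 μm/a
  Cl⁻ term: 0.0175·14.1^0.57·exp(0.008·86+0.085·14.6) = 0.5443
  sum: 0.9331 + 0.5443 → r_corr = 1.477 μm/a
copper: temperature factor f = -0.080·(4.6) = -0.3680
  SO₂ term: 0.0053·4.4^0.26·exp(0.059·86-0.3680) = 0.8617
  Sd branch = 0.01025·Sd^0.27·e^(0.036·RH+0.049·T) = 0.9469 μm/a
  sum: 0.8617 + 0.9469 → r_corr = 1.809 μm/a
Ordering by μm/a: copper (1.81) > zinc (1.48)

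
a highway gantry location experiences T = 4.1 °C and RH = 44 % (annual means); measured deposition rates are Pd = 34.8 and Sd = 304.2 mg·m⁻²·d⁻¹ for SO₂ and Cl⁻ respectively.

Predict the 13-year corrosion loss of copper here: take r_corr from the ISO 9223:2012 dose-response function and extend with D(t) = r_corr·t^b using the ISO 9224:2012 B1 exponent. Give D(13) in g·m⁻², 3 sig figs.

copper: temperature factor f = +0.126·(-5.9) = -0.7434
  sulphur-dioxide contribution → 0.08505 μm/a
  chloride contribution → 0.286 μm/a
  ⇒ r_corr(copper) = 0.371 μm/a
ISO 9224: D(t) = r_corr · t^b with b = 0.667 (copper, B1)
  D(13) = 0.371 × 13^0.667 = 0.371 × 5.534 = 2.053 μm
  Mass loss = 2.053 μm × 8.96 g/cm³ = 18.4 g·m⁻²

D(13) = 18.4 g·m⁻²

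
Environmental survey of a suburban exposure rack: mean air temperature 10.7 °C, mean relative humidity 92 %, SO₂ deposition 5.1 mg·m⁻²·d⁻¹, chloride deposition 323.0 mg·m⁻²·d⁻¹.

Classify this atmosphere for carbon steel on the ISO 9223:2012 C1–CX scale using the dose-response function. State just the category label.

carbon steel: T>10 °C ⇒ hinge -0.054·(10.7−10) = -0.0378
  sulphur-dioxide contribution → 25.04 μm/a
  chloride contribution → 117.1 μm/a
  total first-year rate 142.2 μm/a
142 μm/a falls in (80, 200] for carbon steel → category C5

C5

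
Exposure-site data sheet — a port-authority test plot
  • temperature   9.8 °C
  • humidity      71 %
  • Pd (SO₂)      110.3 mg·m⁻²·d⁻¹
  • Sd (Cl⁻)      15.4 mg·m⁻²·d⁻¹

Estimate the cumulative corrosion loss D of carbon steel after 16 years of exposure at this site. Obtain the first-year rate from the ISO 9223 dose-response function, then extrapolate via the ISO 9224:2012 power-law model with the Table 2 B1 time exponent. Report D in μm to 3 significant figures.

carbon steel: temperature factor f = +0.150·(-0.2) = -0.0300
  Pd branch = 1.77·Pd^0.52·e^(0.02·RH+f) = 81.99 μm/a
  Cl⁻ term: 0.102·15.4^0.62·exp(0.033·71+0.04·9.8) = 8.564
  sum: 81.99 + 8.564 → r_corr = 90.56 μm/a
ISO 9224: D(t) = r_corr · t^b with b = 0.523 (carbon steel, B1)
  D(16) = 90.56 × 16^0.523 = 90.56 × 4.263 = 386.1 μm

D(16) = 386 μm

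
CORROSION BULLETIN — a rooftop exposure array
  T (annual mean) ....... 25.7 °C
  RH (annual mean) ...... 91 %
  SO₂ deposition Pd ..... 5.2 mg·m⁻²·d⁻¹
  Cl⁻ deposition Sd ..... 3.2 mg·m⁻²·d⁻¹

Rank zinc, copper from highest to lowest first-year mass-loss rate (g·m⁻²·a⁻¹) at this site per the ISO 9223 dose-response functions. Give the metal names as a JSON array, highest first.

["copper", "zinc"]

zinc: T>10 °C ⇒ hinge -0.071·(25.7−10) = -1.1147
  SO₂ term: 0.0129·5.2^0.44·exp(0.046·91-1.1147) = 0.5748
  Sd branch = 0.0175·Sd^0.57·e^(0.008·RH+0.085·T) = 0.625 μm/a
  sum: 0.5748 + 0.625 → r_corr = 1.2 μm/a
  mass loss = 1.2 μm/a × 7.14 g/cm³ = 8.566 g·m⁻²·a⁻¹
copper: temperature factor f = -0.080·(15.7) = -1.2560
  Pd branch = 0.0053·Pd^0.26·e^(0.059·RH+f) = 0.4974 μm/a
  Sd branch = 0.01025·Sd^0.27·e^(0.036·RH+0.049·T) = 1.308 μm/a
  r_corr = 0.4974 + 1.308 = 1.806 μm/a
  mass loss = 1.806 μm/a × 8.96 g/cm³ = 16.18 g·m⁻²·a⁻¹
Ordering by g·m⁻²·a⁻¹: copper (16.2) > zinc (8.57)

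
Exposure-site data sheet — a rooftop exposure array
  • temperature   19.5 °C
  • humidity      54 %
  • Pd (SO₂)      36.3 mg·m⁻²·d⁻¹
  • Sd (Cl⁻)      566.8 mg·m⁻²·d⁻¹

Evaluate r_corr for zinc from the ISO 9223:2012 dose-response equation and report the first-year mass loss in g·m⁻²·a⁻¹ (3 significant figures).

r_corr = 40.2 g·m⁻²·a⁻¹

zinc: temperature factor f = -0.071·(9.5) = -0.6745
  Pd branch = 0.0129·Pd^0.44·e^(0.046·RH+f) = 0.3827 μm/a
  Sd branch = 0.0175·Sd^0.57·e^(0.008·RH+0.085·T) = 5.247 μm/a
  r_corr = 0.3827 + 5.247 = 5.63 μm/a
Convert to mass loss: 5.63 μm/a × 7.14 g/cm³ = 40.2 g·m⁻²·a⁻¹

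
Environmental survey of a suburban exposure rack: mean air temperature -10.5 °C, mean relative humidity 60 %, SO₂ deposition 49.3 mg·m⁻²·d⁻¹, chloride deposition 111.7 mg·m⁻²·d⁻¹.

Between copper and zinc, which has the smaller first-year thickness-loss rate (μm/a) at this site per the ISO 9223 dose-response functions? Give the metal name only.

copper: temperature factor f = +0.126·(-20.5) = -2.5830
  Pd branch = 0.0053·Pd^0.26·e^(0.059·RH+f) = 0.03802 μm/a
  Sd branch = 0.01025·Sd^0.27·e^(0.036·RH+0.049·T) = 0.1898 μm/a
  sum: 0.03802 + 0.1898 → r_corr = 0.2278 μm/a
zinc: f(T) = +0.038·(T−10) [T≤10 °C] = -0.7790
  SO₂ term: 0.0129·49.3^0.44·exp(0.046·60-0.7790) = 0.5197
  Cl⁻ term: 0.0175·111.7^0.57·exp(0.008·60+0.085·-10.5) = 0.1703
  r_corr = 0.5197 + 0.1703 = 0.6901 μm/a
Ordering by μm/a: zinc (0.69) > copper (0.228)

copper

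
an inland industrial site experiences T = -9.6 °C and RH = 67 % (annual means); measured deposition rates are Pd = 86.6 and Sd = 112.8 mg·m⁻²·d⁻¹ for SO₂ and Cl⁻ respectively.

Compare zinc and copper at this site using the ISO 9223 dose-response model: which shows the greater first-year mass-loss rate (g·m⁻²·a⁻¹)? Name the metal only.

zinc: temperature factor f = +0.038·(-19.6) = -0.7448
  sulphur-dioxide contribution → 0.9509 μm/a
  chloride contribution → 0.1955 μm/a
  ⇒ r_corr(zinc) = 1.146 μm/a
  mass loss = 1.146 μm/a × 7.14 g/cm³ = 8.186 g·m⁻²·a⁻¹
copper: temperature factor f = +0.126·(-19.6) = -2.4696
  sulphur-dioxide contribution → 0.07452 μm/a
  chloride contribution → 0.2559 μm/a
  ⇒ r_corr(copper) = 0.3304 μm/a
  mass loss = 0.3304 μm/a × 8.96 g/cm³ = 2.961 g·m⁻²·a⁻¹
Ordering by g·m⁻²·a⁻¹: zinc (8.19) > copper (2.96)

zinc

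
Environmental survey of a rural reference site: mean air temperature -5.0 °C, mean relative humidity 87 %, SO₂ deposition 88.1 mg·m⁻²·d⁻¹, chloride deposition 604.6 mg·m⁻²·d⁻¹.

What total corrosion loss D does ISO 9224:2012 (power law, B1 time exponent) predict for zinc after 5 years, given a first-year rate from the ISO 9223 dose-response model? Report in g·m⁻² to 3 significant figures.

D(5) = 99.0 g·m⁻²

zinc: temperature factor f = +0.038·(-15.0) = -0.5700
  SO₂ term: 0.0129·88.1^0.44·exp(0.046·87-0.5700) = 2.863
  Cl⁻ term: 0.0175·604.6^0.57·exp(0.008·87+0.085·-5.0) = 0.8834
  r_corr = 2.863 + 0.8834 = 3.747 μm/a
Power-law: D(5) = r_corr · 5^0.813
  D(5) = 3.747 × 5^0.813 = 3.747 × 3.701 = 13.87 μm
  Mass loss = 13.87 μm × 7.14 g/cm³ = 99 g·m⁻²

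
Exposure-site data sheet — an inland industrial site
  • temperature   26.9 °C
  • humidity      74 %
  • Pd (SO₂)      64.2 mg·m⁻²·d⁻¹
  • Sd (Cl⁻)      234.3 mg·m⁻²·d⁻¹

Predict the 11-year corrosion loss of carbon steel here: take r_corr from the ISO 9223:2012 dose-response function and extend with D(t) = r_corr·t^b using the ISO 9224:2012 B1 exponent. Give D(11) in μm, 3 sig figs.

D(11) = 450 μm

carbon steel: temperature factor f = -0.054·(16.9) = -0.9126
  sulphur-dioxide contribution → 27.18 μm/a
  chloride contribution → 101.3 μm/a
  ⇒ r_corr(carbon steel) = 128.5 μm/a
Long-term exponent b (ISO 9224 Table 2, B1) = 0.523
  D(11) = 128.5 × 11^0.523 = 128.5 × 3.505 = 450.4 μm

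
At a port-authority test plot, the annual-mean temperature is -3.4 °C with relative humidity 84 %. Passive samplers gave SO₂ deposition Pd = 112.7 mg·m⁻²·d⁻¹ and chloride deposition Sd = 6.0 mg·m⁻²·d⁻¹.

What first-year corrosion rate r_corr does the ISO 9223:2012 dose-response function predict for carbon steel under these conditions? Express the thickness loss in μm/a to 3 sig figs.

r_corr = 19.2 μm/a

carbon steel: T≤10 °C ⇒ hinge +0.150·(-3.4−10) = -2.0100
  Pd branch = 1.77·Pd^0.52·e^(0.02·RH+f) = 14.85 μm/a
  Sd branch = 0.102·Sd^0.62·e^(0.033·RH+0.04·T) = 4.324 μm/a
  r_corr = 14.85 + 4.324 = 19.17 μm/a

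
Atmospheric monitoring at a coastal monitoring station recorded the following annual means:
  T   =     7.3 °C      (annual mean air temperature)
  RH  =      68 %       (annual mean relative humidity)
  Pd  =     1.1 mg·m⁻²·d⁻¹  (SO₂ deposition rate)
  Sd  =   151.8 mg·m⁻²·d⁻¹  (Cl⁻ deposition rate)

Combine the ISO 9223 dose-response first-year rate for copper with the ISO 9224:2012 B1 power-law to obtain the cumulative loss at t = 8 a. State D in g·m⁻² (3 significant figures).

D(8) = 31.3 g·m⁻²

copper: T≤10 °C ⇒ hinge +0.126·(7.3−10) = -0.3402
  sulphur-dioxide contribution → 0.2136 μm/a
  chloride contribution → 0.6579 μm/a
  ⇒ r_corr(copper) = 0.8716 μm/a
Long-term exponent b (ISO 9224 Table 2, B1) = 0.667
  D(8) = 0.8716 × 8^0.667 = 0.8716 × 4.003 = 3.489 μm
  Mass loss = 3.489 μm × 8.96 g/cm³ = 31.26 g·m⁻²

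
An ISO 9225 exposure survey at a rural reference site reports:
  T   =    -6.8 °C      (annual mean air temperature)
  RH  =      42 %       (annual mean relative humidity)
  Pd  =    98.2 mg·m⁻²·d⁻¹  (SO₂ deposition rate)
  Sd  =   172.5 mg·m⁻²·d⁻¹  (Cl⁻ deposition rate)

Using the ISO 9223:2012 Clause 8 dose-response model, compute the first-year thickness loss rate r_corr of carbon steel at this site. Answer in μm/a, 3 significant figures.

r_corr = 11.2 μm/a

carbon steel: temperature factor f = +0.150·(-16.8) = -2.5200
  SO₂ term: 1.77·98.2^0.52·exp(0.02·42-2.5200) = 3.583
  Sd branch = 0.102·Sd^0.62·e^(0.033·RH+0.04·T) = 7.572 μm/a
  sum: 3.583 + 7.572 → r_corr = 11.16 μm/a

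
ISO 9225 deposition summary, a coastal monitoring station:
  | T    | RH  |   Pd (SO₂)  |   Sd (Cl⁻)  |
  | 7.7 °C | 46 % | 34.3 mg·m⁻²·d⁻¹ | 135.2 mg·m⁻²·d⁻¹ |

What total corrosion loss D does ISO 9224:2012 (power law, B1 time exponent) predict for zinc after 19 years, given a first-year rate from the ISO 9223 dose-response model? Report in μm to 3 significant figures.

D(19) = 13.8 μm

zinc: T≤10 °C ⇒ hinge +0.038·(7.7−10) = -0.0874
  Pd branch = 0.0129·Pd^0.44·e^(0.046·RH+f) = 0.4647 μm/a
  Sd branch = 0.0175·Sd^0.57·e^(0.008·RH+0.085·T) = 0.7976 μm/a
  sum: 0.4647 + 0.7976 → r_corr = 1.262 μm/a
Long-term exponent b (ISO 9224 Table 2, B1) = 0.813
  D(19) = 1.262 × 19^0.813 = 1.262 × 10.96 = 13.83 μm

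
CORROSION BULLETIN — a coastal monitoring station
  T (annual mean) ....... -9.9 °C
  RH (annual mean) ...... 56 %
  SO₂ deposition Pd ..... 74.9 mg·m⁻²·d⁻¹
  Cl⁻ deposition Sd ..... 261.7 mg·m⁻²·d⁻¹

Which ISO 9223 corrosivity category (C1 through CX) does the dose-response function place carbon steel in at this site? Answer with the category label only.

C2

carbon steel: T≤10 °C ⇒ hinge +0.150·(-9.9−10) = -2.9850
  sulphur-dioxide contribution → 2.587 μm/a
  chloride contribution → 13.75 μm/a
  total first-year rate 16.33 μm/a
16.3 μm/a falls in (1.3, 25] for carbon steel → category C2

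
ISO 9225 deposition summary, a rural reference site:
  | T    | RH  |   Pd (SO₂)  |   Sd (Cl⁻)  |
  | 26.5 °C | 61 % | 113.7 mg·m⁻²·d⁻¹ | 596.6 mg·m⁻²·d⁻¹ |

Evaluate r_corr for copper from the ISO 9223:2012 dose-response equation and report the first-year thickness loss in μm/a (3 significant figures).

copper: f(T) = -0.080·(T−10) [T>10 °C] = -1.3200
  SO₂ term: 0.0053·113.7^0.26·exp(0.059·61-1.3200) = 0.1772
  Cl⁻ term: 0.01025·596.6^0.27·exp(0.036·61+0.049·26.5) = 1.896
  r_corr = 0.1772 + 1.896 = 2.073 μm/a

r_corr = 2.07 μm/a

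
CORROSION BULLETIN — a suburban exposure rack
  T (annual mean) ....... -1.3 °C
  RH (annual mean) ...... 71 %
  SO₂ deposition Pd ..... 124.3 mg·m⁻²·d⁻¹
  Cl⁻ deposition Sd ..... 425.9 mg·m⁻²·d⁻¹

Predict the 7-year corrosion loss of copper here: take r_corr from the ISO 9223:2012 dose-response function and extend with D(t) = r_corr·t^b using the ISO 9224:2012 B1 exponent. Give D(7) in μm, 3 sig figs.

copper: f(T) = +0.126·(T−10) [T≤10 °C] = -1.4238
  Pd branch = 0.0053·Pd^0.26·e^(0.059·RH+f) = 0.295 μm/a
  Sd branch = 0.01025·Sd^0.27·e^(0.036·RH+0.049·T) = 0.6354 μm/a
  sum: 0.295 + 0.6354 → r_corr = 0.9303 μm/a
Long-term exponent b (ISO 9224 Table 2, B1) = 0.667
  D(7) = 0.9303 × 7^0.667 = 0.9303 × 3.662 = 3.407 μm

D(7) = 3.41 μm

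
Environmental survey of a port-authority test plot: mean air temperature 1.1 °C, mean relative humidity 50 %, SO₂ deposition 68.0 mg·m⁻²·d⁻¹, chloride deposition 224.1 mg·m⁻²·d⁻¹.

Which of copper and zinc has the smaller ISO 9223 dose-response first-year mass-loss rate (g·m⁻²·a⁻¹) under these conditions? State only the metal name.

copper: f(T) = +0.126·(T−10) [T≤10 °C] = -1.1214
  SO₂ term: 0.0053·68.0^0.26·exp(0.059·50-1.1214) = 0.09883
  Cl⁻ term: 0.01025·224.1^0.27·exp(0.036·50+0.049·1.1) = 0.2822
  sum: 0.09883 + 0.2822 → r_corr = 0.381 μm/a
  mass loss = 0.381 μm/a × 8.96 g/cm³ = 3.414 g·m⁻²·a⁻¹
zinc: f(T) = +0.038·(T−10) [T≤10 °C] = -0.3382
  SO₂ term: 0.0129·68.0^0.44·exp(0.046·50-0.3382) = 0.5873
  Cl⁻ term: 0.0175·224.1^0.57·exp(0.008·50+0.085·1.1) = 0.6268
  r_corr = 0.5873 + 0.6268 = 1.214 μm/a
  mass loss = 1.214 μm/a × 7.14 g/cm³ = 8.669 g·m⁻²·a⁻¹
Ordering by g·m⁻²·a⁻¹: zinc (8.67) > copper (3.41)

copper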